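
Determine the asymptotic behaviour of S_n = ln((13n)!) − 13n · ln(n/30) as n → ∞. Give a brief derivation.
S_n ~ 13n · (ln 390 − 1) + O(ln n)

Stirling: ln((13n)!) = 13n ln(13n) − 13n + O(ln n).
  S_n = 13n ln(13n) − 13n − 13n ln(n/30) + O(ln n)
      = 13n ln(13n) − 13n ln n + 13n ln 30 − 13n + O(ln n)
      = 13n ln 13 + 13n ln 30 − 13n + O(ln n)
      = 13n (ln 390 − 1) + O(ln n).
Numerically ln(390) − 1 ≈ 4.9661.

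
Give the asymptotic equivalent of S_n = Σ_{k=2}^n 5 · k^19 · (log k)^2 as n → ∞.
S_n ~ n^20 · (log n)^2 / 4

By integral comparison, S_n = ∫_1^n 5 · x^19 · (log x)^2 dx + O(n^19 · (log n)^2). For the integral, the leading term of ∫_1^n x^19 (log x)^2 dx is n^20/20 · (log n)^2 (by repeated integration by parts; each step lowers the log-exponent and produces a relatively O(1/log n) correction). Hence S_n ~ n^20 · (log n)^2 / 4.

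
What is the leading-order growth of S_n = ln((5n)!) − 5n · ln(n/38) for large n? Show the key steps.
S_n ~ 5n · (ln 190 − 1) + O(ln n)

Stirling: ln((5n)!) = 5n ln(5n) − 5n + O(ln n).
  S_n = 5n ln(5n) − 5n − 5n ln(n/38) + O(ln n)
      = 5n ln(5n) − 5n ln n + 5n ln 38 − 5n + O(ln n)
      = 5n ln 5 + 5n ln 38 − 5n + O(ln n)
      = 5n (ln 190 − 1) + O(ln n).
Numerically ln(190) − 1 ≈ 4.2470.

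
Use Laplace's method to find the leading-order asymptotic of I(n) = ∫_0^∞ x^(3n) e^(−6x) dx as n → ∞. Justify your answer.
I(n) ~ (sqrt(2π·3n) / 6) · (3n/(6e))^(3n)

Write the integrand as exp(3n ln x − 6x) and set f(x) = 3n ln x − 6x. Then f'(x) = 3n/x − 6 = 0 at x* = 3n/6, and f''(x*) = −3n/x*^2 = −6^2/(3n). Laplace's method (interior maximum) gives
  I(n) ~ e^(f(x*)) · sqrt(2π / |f''(x*)|)
        = exp(3n ln(3n/6) − 3n) · sqrt(2π · 3n / 6^2)
        = (3n/6)^(3n) e^(−3n) · sqrt(2π·3n) / 6
        = (sqrt(2π·3n) / 6) · (3n/(6e))^(3n).
This matches Γ(3n+1)/6^(3n+1) with Stirling applied to Γ.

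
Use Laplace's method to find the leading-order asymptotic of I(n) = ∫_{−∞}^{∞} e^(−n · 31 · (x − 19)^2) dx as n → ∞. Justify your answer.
I(n) = sqrt(π/(31n))

Here φ(x) = 31 · (x − 19)^2 has its unique minimum at x* = 19 with φ(x*) = 0 and φ''(x*) = 62. Laplace's method gives
  I(n) ~ e^(−n φ(x*)) · sqrt(2π / (n · φ''(x*))) = sqrt(2π / (62n)) = sqrt(π/(31n)).
This is exact: substituting u = (x − 19)·sqrt(31n) gives I(n) = (1/sqrt(31n)) ∫_{−∞}^{∞} e^(−u^2) du = sqrt(π/(31n)).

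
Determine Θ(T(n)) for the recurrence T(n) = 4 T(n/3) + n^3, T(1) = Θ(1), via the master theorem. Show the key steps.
T(n) = Θ(n^3)

log_3 4 ≈ 1.262. f(n) = n^3 dominates n^(log_3 4) since 3 > 1.262, and the regularity condition a·f(n/b) = 4·(n/3)^3 = (4/27)·n^3 ≤ c·f(n) holds with c = 4/27 ≈ 0.148 < 1. So this is Case 3: T(n) = Θ(f(n)) = Θ(n^3).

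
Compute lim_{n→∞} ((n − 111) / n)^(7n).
lim = e^(−777)

Rewrite as (1 − 111/n)^(7n). By the standard limit (1 + x/n)^n → e^x, we have (1 − 111/n)^n → e^(−111), and raising to the 7th power gives e^(−777).
More precisely, ln[(1 − 111/n)^(7n)] = 7n · ln(1 − 111/n) = 7n · (-111/n + O(1/n^2)) = -777 + O(1/n) → -777.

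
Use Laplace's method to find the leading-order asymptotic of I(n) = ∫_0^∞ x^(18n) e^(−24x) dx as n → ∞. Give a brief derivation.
I(n) ~ (sqrt(2π·18n) / 24) · (18n/(24e))^(18n)

Write the integrand as exp(18n ln x − 24x) and set f(x) = 18n ln x − 24x. Then f'(x) = 18n/x − 24 = 0 at x* = 18n/24, and f''(x*) = −18n/x*^2 = −24^2/(18n). Laplace's method (interior maximum) gives
  I(n) ~ e^(f(x*)) · sqrt(2π / |f''(x*)|)
        = exp(18n ln(18n/24) − 18n) · sqrt(2π · 18n / 24^2)
        = (18n/24)^(18n) e^(−18n) · sqrt(2π·18n) / 24
        = (sqrt(2π·18n) / 24) · (18n/(24e))^(18n).
This matches Γ(18n+1)/24^(18n+1) with Stirling applied to Γ.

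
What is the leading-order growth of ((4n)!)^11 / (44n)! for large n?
((4n)!)^11/(44n)! ~ ((2π·4n)^(10/2) / sqrt(11)) · 11^(−11·4n)  →  0

Write N = 4n. Stirling: N! ~ sqrt(2π N)(N/e)^N and (11N)! ~ sqrt(2π·11N)·(11N/e)^(11N).
  (N!)^11/(11N)! ~ (2π N)^(11/2) (N/e)^(11N) / [sqrt(2π·11N) (11N/e)^(11N)]
     = (2π N)^(11/2) / sqrt(2π·11N) · (N/(11N))^(11N)
     = (2π N)^((11−1)/2) / sqrt(11) · 11^(−11N).
Since 11^11 > 1, the factor 11^(−11N) decays exponentially, so the ratio → 0. Substituting N = 4n gives the stated form.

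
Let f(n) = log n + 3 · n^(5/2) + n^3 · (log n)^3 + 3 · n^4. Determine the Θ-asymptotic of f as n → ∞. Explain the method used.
f(n) ∈ Θ(n^4)

Compare the terms by growth order. For large n, n^a · (log n)^b dominates n^a' · (log n)^b' iff a > a', or (a = a' and b > b'). Ranking the 4 terms shows the dominant one is 3 · n^4. Hence f(n) ∈ Θ(n^4).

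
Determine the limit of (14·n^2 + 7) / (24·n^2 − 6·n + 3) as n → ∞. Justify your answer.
lim = 14/24 = 7/12

For large n the leading n^2 terms dominate both numerator and denominator. Dividing top and bottom by n^2, every other term tends to 0, leaving 14/24 = 7/12.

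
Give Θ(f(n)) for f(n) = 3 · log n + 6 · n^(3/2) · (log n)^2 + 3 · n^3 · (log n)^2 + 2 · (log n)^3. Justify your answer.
f(n) ∈ Θ(n^3 · (log n)^2)

Compare the terms by growth order. For large n, n^a · (log n)^b dominates n^a' · (log n)^b' iff a > a', or (a = a' and b > b'). Ranking the 4 terms shows the dominant one is 3 · n^3 · (log n)^2. Hence f(n) ∈ Θ(n^3 · (log n)^2).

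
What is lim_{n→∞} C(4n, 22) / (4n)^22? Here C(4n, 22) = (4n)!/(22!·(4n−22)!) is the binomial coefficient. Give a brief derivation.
lim = 1/22! = 1/1124000727777607680000

With N = 4n → ∞: C(N, 22) / N^22 = [N(N−1)…(N−21)] / (22! · N^22) = (1/22!) · 1 · (1 − 1/(4n)) · … · (1 − 21/(4n)). Each factor → 1 as N → ∞, so the limit is 1/22! = 1/1124000727777607680000.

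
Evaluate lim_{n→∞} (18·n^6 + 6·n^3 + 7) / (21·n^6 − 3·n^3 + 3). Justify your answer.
lim = 18/21 = 6/7

For large n the leading n^6 terms dominate both numerator and denominator. Dividing top and bottom by n^6, every other term tends to 0, leaving 18/21 = 6/7.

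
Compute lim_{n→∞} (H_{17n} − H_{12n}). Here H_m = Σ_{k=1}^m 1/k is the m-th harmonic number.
lim = ln(17/12)

Euler-Maclaurin gives H_m = ln m + γ + 1/(2m) + O(1/m^2). The γ and O(1/m) terms cancel in the difference:
  H_{17n} − H_{12n} = ln(17n) − ln(12n) + O(1/n) = ln(17/12) + O(1/n).
Hence the limit is ln(17/12).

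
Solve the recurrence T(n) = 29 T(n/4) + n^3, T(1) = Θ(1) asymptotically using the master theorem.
T(n) = Θ(n^3)

log_4 29 ≈ 2.429. f(n) = n^3 dominates n^(log_4 29) since 3 > 2.429, and the regularity condition a·f(n/b) = 29·(n/4)^3 = (29/64)·n^3 ≤ c·f(n) holds with c = 29/64 ≈ 0.453 < 1. So this is Case 3: T(n) = Θ(f(n)) = Θ(n^3).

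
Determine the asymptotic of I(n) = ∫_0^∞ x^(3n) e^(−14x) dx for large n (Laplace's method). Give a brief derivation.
I(n) ~ (sqrt(2π·3n) / 14) · (3n/(14e))^(3n)

Write the integrand as exp(3n ln x − 14x) and set f(x) = 3n ln x − 14x. Then f'(x) = 3n/x − 14 = 0 at x* = 3n/14, and f''(x*) = −3n/x*^2 = −14^2/(3n). Laplace's method (interior maximum) gives
  I(n) ~ e^(f(x*)) · sqrt(2π / |f''(x*)|)
        = exp(3n ln(3n/14) − 3n) · sqrt(2π · 3n / 14^2)
        = (3n/14)^(3n) e^(−3n) · sqrt(2π·3n) / 14
        = (sqrt(2π·3n) / 14) · (3n/(14e))^(3n).
This matches Γ(3n+1)/14^(3n+1) with Stirling applied to Γ.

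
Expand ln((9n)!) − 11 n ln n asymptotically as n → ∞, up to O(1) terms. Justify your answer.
ln((9n)!) − 11 n ln n = −2 n ln n + 9(ln 9 − 1) n + (1/2) ln(2π·9n) + O(1/n)

Stirling: ln((9n)!) = 9n ln(9n) − 9n + (1/2) ln(2π·9n) + O(1/n).
Expand 9n ln(9n) = 9n (ln n + ln 9) = 9n ln n + 9n ln 9.
Subtract 11n ln n: leading term is (9 − 11) n ln n = −2 n ln n. The next term is 9n ln 9 − 9n = 9(ln 9 − 1) n. Then the (1/2) ln(2π·9n) correction.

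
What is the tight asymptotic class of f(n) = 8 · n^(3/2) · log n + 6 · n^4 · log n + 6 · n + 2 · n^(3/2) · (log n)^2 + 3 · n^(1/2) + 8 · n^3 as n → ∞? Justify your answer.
f(n) ∈ Θ(n^4 · log n)

Compare the terms by growth order. For large n, n^a · (log n)^b dominates n^a' · (log n)^b' iff a > a', or (a = a' and b > b'). Ranking the 6 terms shows the dominant one is 6 · n^4 · log n. Hence f(n) ∈ Θ(n^4 · log n).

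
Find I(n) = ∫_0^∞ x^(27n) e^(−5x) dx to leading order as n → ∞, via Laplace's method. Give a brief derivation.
I(n) ~ (sqrt(2π·27n) / 5) · (27n/(5e))^(27n)

Write the integrand as exp(27n ln x − 5x) and set f(x) = 27n ln x − 5x. Then f'(x) = 27n/x − 5 = 0 at x* = 27n/5, and f''(x*) = −27n/x*^2 = −5^2/(27n). Laplace's method (interior maximum) gives
  I(n) ~ e^(f(x*)) · sqrt(2π / |f''(x*)|)
        = exp(27n ln(27n/5) − 27n) · sqrt(2π · 27n / 5^2)
        = (27n/5)^(27n) e^(−27n) · sqrt(2π·27n) / 5
        = (sqrt(2π·27n) / 5) · (27n/(5e))^(27n).
This matches Γ(27n+1)/5^(27n+1) with Stirling applied to Γ.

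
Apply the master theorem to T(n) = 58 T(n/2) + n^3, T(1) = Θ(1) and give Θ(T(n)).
T(n) = Θ(n^(log_2 58))

Master theorem: compare f(n) = n^3 to n^(log_2 58) where log_2 58 ≈ 5.858. Since 3 < log_2 58, we have f(n) = O(n^(log_2 58 − ε)) for some ε > 0 — Case 1. Hence T(n) = Θ(n^(log_2 58)).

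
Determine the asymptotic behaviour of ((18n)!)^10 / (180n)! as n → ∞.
((18n)!)^10/(180n)! ~ ((2π·18n)^(9/2) / sqrt(10)) · 10^(−10·18n)  →  0

Write N = 18n. Stirling: N! ~ sqrt(2π N)(N/e)^N and (10N)! ~ sqrt(2π·10N)·(10N/e)^(10N).
  (N!)^10/(10N)! ~ (2π N)^(10/2) (N/e)^(10N) / [sqrt(2π·10N) (10N/e)^(10N)]
     = (2π N)^(10/2) / sqrt(2π·10N) · (N/(10N))^(10N)
     = (2π N)^((10−1)/2) / sqrt(10) · 10^(−10N).
Since 10^10 > 1, the factor 10^(−10N) decays exponentially, so the ratio → 0. Substituting N = 18n gives the stated form.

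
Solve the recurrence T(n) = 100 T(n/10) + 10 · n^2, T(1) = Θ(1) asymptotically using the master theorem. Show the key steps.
T(n) = Θ(n^2 log n)

log_10 100 = 2, and f(n) = 10 · n^2 = Θ(n^(log_10 100)). This is Case 2 of the master theorem: T(n) = Θ(f(n) · log n) = Θ(n^2 log n).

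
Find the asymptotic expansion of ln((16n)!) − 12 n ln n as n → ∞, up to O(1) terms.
ln((16n)!) − 12 n ln n = 4 n ln n + 16(ln 16 − 1) n + (1/2) ln(2π·16n) + O(1/n)

Stirling: ln((16n)!) = 16n ln(16n) − 16n + (1/2) ln(2π·16n) + O(1/n).
Expand 16n ln(16n) = 16n (ln n + ln 16) = 16n ln n + 16n ln 16.
Subtract 12n ln n: leading term is (16 − 12) n ln n = 4 n ln n. The next term is 16n ln 16 − 16n = 16(ln 16 − 1) n. Then the (1/2) ln(2π·16n) correction.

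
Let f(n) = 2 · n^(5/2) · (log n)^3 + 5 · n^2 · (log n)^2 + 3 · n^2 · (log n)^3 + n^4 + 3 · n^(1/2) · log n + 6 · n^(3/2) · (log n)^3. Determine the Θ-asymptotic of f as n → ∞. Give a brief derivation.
f(n) ∈ Θ(n^4)

Compare the terms by growth order. For large n, n^a · (log n)^b dominates n^a' · (log n)^b' iff a > a', or (a = a' and b > b'). Ranking the 6 terms shows the dominant one is n^4. Hence f(n) ∈ Θ(n^4).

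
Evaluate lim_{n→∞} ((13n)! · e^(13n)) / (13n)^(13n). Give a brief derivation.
lim = ∞

Stirling: (13n)! ~ sqrt(2π·13n) · (13n/e)^(13n). Hence
  (13n)! · e^(13n) / (13n)^(13n) ~ sqrt(2π·13n) = sqrt(2π·13) · sqrt(n) → ∞.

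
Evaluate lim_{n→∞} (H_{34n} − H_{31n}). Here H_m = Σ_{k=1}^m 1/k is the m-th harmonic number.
lim = ln(34/31)

Euler-Maclaurin gives H_m = ln m + γ + 1/(2m) + O(1/m^2). The γ and O(1/m) terms cancel in the difference:
  H_{34n} − H_{31n} = ln(34n) − ln(31n) + O(1/n) = ln(34/31) + O(1/n).
Hence the limit is ln(34/31).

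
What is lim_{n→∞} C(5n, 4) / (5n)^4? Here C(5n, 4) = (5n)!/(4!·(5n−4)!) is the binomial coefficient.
lim = 1/4! = 1/24

With N = 5n → ∞: C(N, 4) / N^4 = [N(N−1)…(N−3)] / (4! · N^4) = (1/4!) · 1 · (1 − 1/(5n)) · (1 − 2/(5n)) · (1 − 3/(5n)). Each factor → 1 as N → ∞, so the limit is 1/4! = 1/24.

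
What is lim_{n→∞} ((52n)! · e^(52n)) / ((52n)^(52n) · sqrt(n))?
lim = sqrt(2π·52)

Stirling: (52n)! ~ sqrt(2π·52n) · (52n/e)^(52n). Hence
  (52n)! · e^(52n) / (52n)^(52n) ~ sqrt(2π·52n).
Dividing by sqrt(n): sqrt(2π·52n) / sqrt(n) = sqrt(2π·52) · n^((1−1)/2), so the limit is sqrt(2π·52).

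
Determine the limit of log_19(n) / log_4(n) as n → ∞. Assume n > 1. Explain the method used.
lim = ln(4) / ln(19) = log_19(4)

Change of base: log_19(n) = ln n / ln 19 and log_4(n) = ln n / ln 4. The ratio is (ln n / ln 19) · (ln 4 / ln n) = ln 4 / ln 19, a constant independent of n. So the limit is ln 4 / ln 19 = log_19(4).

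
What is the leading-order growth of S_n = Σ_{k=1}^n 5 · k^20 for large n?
S_n ~ 5 · n^21 / 21

By integral comparison (Euler-Maclaurin), Σ_{k=1}^n 5 · k^20 = 5 · ∫_0^n x^20 dx + O(n^20) = 5 · n^21/21 + O(n^20). (Equivalently, Faulhaber's formula gives the same leading term.)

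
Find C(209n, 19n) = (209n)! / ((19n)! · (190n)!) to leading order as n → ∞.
C(209n, 19n) ~ (285311670611/10000000000)^(19n) · sqrt(11/(20π·19n))

Write N = 19n. Apply Stirling to each factorial:
  (11N)! ~ sqrt(2π·11N) · (11N/e)^(11N),
  N! ~ sqrt(2π N) · (N/e)^N,
  (10N)! ~ sqrt(2π·10N) · (10N/e)^(10N).
The exponential factors combine to (11N)^(11N) / (N^N · (10N)^(10N)) = 11^(11N)/10^(10N) = (11^11/10^10)^N = (285311670611/10000000000)^N.
The square-root prefactors combine to sqrt(2π·11N) / (sqrt(2π N)·sqrt(2π·10N)) = sqrt(11 / (2π·10·N)) = sqrt(11/(20π·19n)).
Substituting N = 19n: C(209n, 19n) ~ (285311670611/10000000000)^(19n) · sqrt(11/(20π·19n)).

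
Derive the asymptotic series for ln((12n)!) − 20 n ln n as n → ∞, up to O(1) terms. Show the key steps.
ln((12n)!) − 20 n ln n = −8 n ln n + 12(ln 12 − 1) n + (1/2) ln(2π·12n) + O(1/n)

Stirling: ln((12n)!) = 12n ln(12n) − 12n + (1/2) ln(2π·12n) + O(1/n).
Expand 12n ln(12n) = 12n (ln n + ln 12) = 12n ln n + 12n ln 12.
Subtract 20n ln n: leading term is (12 − 20) n ln n = −8 n ln n. The next term is 12n ln 12 − 12n = 12(ln 12 − 1) n. Then the (1/2) ln(2π·12n) correction.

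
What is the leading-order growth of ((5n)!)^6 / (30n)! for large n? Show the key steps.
((5n)!)^6/(30n)! ~ ((2π·5n)^(5/2) / sqrt(6)) · 6^(−6·5n)  →  0

Write N = 5n. Stirling: N! ~ sqrt(2π N)(N/e)^N and (6N)! ~ sqrt(2π·6N)·(6N/e)^(6N).
  (N!)^6/(6N)! ~ (2π N)^(6/2) (N/e)^(6N) / [sqrt(2π·6N) (6N/e)^(6N)]
     = (2π N)^(6/2) / sqrt(2π·6N) · (N/(6N))^(6N)
     = (2π N)^((6−1)/2) / sqrt(6) · 6^(−6N).
Since 6^6 > 1, the factor 6^(−6N) decays exponentially, so the ratio → 0. Substituting N = 5n gives the stated form.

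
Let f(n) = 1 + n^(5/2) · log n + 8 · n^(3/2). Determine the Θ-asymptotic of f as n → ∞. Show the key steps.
f(n) ∈ Θ(n^(5/2) · log n)

Compare the terms by growth order. For large n, n^a · (log n)^b dominates n^a' · (log n)^b' iff a > a', or (a = a' and b > b'). Ranking the 3 terms shows the dominant one is n^(5/2) · log n. Hence f(n) ∈ Θ(n^(5/2) · log n).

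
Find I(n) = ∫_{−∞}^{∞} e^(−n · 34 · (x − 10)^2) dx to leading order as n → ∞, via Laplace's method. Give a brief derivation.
I(n) = sqrt(π/(34n))

Here φ(x) = 34 · (x − 10)^2 has its unique minimum at x* = 10 with φ(x*) = 0 and φ''(x*) = 68. Laplace's method gives
  I(n) ~ e^(−n φ(x*)) · sqrt(2π / (n · φ''(x*))) = sqrt(2π / (68n)) = sqrt(π/(34n)).
This is exact: substituting u = (x − 10)·sqrt(34n) gives I(n) = (1/sqrt(34n)) ∫_{−∞}^{∞} e^(−u^2) du = sqrt(π/(34n)).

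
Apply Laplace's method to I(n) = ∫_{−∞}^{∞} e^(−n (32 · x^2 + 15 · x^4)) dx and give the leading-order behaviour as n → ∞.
I(n) ~ sqrt(π/(32n))

φ(x) = 32 · x^2 + 15 · x^4 has its unique global minimum at x* = 0 (since φ'(x) = 64x + 60x^3 = 0 only at x = 0 for real x with both coefficients positive, and φ → ∞ as |x| → ∞). At x* = 0, φ(0) = 0 and φ''(0) = 64. Laplace's method then gives
  I(n) ~ sqrt(2π / (n · φ''(0))) · e^(−n φ(0)) = sqrt(2π / (64n)) = sqrt(π/(32n)).
The 15 · x^4 term contributes only at subleading order (an O(1/n) relative correction).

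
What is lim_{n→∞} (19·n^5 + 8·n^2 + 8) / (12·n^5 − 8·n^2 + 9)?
lim = 19/12

For large n the leading n^5 terms dominate both numerator and denominator. Dividing top and bottom by n^5, every other term tends to 0, leaving 19/12.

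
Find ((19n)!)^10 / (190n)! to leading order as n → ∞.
((19n)!)^10/(190n)! ~ ((2π·19n)^(9/2) / sqrt(10)) · 10^(−10·19n)  →  0

Write N = 19n. Stirling: N! ~ sqrt(2π N)(N/e)^N and (10N)! ~ sqrt(2π·10N)·(10N/e)^(10N).
  (N!)^10/(10N)! ~ (2π N)^(10/2) (N/e)^(10N) / [sqrt(2π·10N) (10N/e)^(10N)]
     = (2π N)^(10/2) / sqrt(2π·10N) · (N/(10N))^(10N)
     = (2π N)^((10−1)/2) / sqrt(10) · 10^(−10N).
Since 10^10 > 1, the factor 10^(−10N) decays exponentially, so the ratio → 0. Substituting N = 19n gives the stated form.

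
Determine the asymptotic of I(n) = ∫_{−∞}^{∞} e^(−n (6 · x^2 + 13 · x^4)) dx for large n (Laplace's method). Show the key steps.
I(n) ~ sqrt(π/(6n))

φ(x) = 6 · x^2 + 13 · x^4 has its unique global minimum at x* = 0 (since φ'(x) = 12x + 52x^3 = 0 only at x = 0 for real x with both coefficients positive, and φ → ∞ as |x| → ∞). At x* = 0, φ(0) = 0 and φ''(0) = 12. Laplace's method then gives
  I(n) ~ sqrt(2π / (n · φ''(0))) · e^(−n φ(0)) = sqrt(2π / (12n)) = sqrt(π/(6n)).
The 13 · x^4 term contributes only at subleading order (an O(1/n) relative correction).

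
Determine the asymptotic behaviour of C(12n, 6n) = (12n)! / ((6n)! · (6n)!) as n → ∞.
C(12n, 6n) ~ (4)^(6n) · sqrt(1/(π·6n))

Write N = 6n. Apply Stirling to each factorial:
  (2N)! ~ sqrt(2π·2N) · (2N/e)^(2N),
  N! ~ sqrt(2π N) · (N/e)^N,
  (1N)! ~ sqrt(2π·1N) · (1N/e)^(1N).
The exponential factors combine to (2N)^(2N) / (N^N · (1N)^(1N)) = 2^(2N)/1^(1N) = (2^2/1^1)^N = (4)^N.
The square-root prefactors combine to sqrt(2π·2N) / (sqrt(2π N)·sqrt(2π·1N)) = sqrt(2 / (2π·1·N)) = sqrt(1/(π·6n)).
Substituting N = 6n: C(12n, 6n) ~ (4)^(6n) · sqrt(1/(π·6n)).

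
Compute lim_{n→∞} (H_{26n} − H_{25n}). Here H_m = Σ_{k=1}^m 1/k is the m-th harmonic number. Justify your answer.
lim = ln(26/25)

Euler-Maclaurin gives H_m = ln m + γ + 1/(2m) + O(1/m^2). The γ and O(1/m) terms cancel in the difference:
  H_{26n} − H_{25n} = ln(26n) − ln(25n) + O(1/n) = ln(26/25) + O(1/n).
Hence the limit is ln(26/25).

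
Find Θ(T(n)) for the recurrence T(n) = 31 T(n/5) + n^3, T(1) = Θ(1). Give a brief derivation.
T(n) = Θ(n^3)

log_5 31 ≈ 2.134. f(n) = n^3 dominates n^(log_5 31) since 3 > 2.134, and the regularity condition a·f(n/b) = 31·(n/5)^3 = (31/125)·n^3 ≤ c·f(n) holds with c = 31/125 ≈ 0.248 < 1. So this is Case 3: T(n) = Θ(f(n)) = Θ(n^3).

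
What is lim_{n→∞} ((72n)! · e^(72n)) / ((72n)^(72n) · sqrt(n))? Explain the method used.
lim = sqrt(2π·72)

Stirling: (72n)! ~ sqrt(2π·72n) · (72n/e)^(72n). Hence
  (72n)! · e^(72n) / (72n)^(72n) ~ sqrt(2π·72n).
Dividing by sqrt(n): sqrt(2π·72n) / sqrt(n) = sqrt(2π·72) · n^((1−1)/2), so the limit is sqrt(2π·72).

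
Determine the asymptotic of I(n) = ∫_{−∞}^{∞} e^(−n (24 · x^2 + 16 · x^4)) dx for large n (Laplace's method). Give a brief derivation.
I(n) ~ sqrt(π/(24n))

φ(x) = 24 · x^2 + 16 · x^4 has its unique global minimum at x* = 0 (since φ'(x) = 48x + 64x^3 = 0 only at x = 0 for real x with both coefficients positive, and φ → ∞ as |x| → ∞). At x* = 0, φ(0) = 0 and φ''(0) = 48. Laplace's method then gives
  I(n) ~ sqrt(2π / (n · φ''(0))) · e^(−n φ(0)) = sqrt(2π / (48n)) = sqrt(π/(24n)).
The 16 · x^4 term contributes only at subleading order (an O(1/n) relative correction).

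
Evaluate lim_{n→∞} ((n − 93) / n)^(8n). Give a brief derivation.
lim = e^(−744)

Rewrite as (1 − 93/n)^(8n). By the standard limit (1 + x/n)^n → e^x, we have (1 − 93/n)^n → e^(−93), and raising to the 8th power gives e^(−744).
More precisely, ln[(1 − 93/n)^(8n)] = 8n · ln(1 − 93/n) = 8n · (-93/n + O(1/n^2)) = -744 + O(1/n) → -744.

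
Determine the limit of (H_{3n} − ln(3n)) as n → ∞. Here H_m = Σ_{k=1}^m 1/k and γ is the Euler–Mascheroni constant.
lim = γ

By Euler-Maclaurin, H_m = ln m + γ + O(1/m). So
  H_{3n} − ln(3n) = ln(3n) + γ − ln(3n) + O(1/n)
                       = ln(3/3) + γ + O(1/n).
Hence the limit is γ (since ln 1 = 0).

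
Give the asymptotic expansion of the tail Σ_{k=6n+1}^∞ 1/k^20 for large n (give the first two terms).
Σ_{k>6n} 1/k^20 = 1/(19 · (6n)^19) − 1/(2 · (6n)^20) + O(1/(6n)^21)

Compare to the integral: ∫_{6n}^∞ x^(−20) dx = [−x^(−19)/19]_{6n}^∞ = 1/((20−1)·(6n)^19). The Euler-Maclaurin correction adds −f(6n)/2 = −1/(2·(6n)^20). Euler-Maclaurin then gives
  Σ_{k>6n} 1/k^20 = ∫_{6n}^∞ dx/x^20 − 1/(2·(6n)^20) + O(1/(6n)^21).
(Equivalently this is ζ(20) − Σ_{k≤6n} 1/k^20.)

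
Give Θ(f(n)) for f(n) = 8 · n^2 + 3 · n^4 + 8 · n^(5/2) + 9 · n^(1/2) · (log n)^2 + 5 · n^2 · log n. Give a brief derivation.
f(n) ∈ Θ(n^4)

Compare the terms by growth order. For large n, n^a · (log n)^b dominates n^a' · (log n)^b' iff a > a', or (a = a' and b > b'). Ranking the 5 terms shows the dominant one is 3 · n^4. Hence f(n) ∈ Θ(n^4).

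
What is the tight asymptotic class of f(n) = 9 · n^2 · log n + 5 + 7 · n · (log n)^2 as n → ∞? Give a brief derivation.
f(n) ∈ Θ(n^2 · log n)

Compare the terms by growth order. For large n, n^a · (log n)^b dominates n^a' · (log n)^b' iff a > a', or (a = a' and b > b'). Ranking the 3 terms shows the dominant one is 9 · n^2 · log n. Hence f(n) ∈ Θ(n^2 · log n).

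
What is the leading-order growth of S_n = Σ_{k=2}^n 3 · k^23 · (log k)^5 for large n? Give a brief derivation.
S_n ~ n^24 · (log n)^5 / 8

By integral comparison, S_n = ∫_1^n 3 · x^23 · (log x)^5 dx + O(n^23 · (log n)^5). For the integral, the leading term of ∫_1^n x^23 (log x)^5 dx is n^24/24 · (log n)^5 (by repeated integration by parts; each step lowers the log-exponent and produces a relatively O(1/log n) correction). Hence S_n ~ n^24 · (log n)^5 / 8.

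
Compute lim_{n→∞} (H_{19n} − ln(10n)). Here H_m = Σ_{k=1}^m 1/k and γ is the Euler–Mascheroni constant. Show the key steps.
lim = ln(19/10) + γ

By Euler-Maclaurin, H_m = ln m + γ + O(1/m). So
  H_{19n} − ln(10n) = ln(19n) + γ − ln(10n) + O(1/n)
                       = ln(19/10) + γ + O(1/n).
Hence the limit is ln(19/10) + γ.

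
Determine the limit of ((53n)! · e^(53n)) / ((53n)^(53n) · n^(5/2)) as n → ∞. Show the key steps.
lim = 0

Stirling: (53n)! ~ sqrt(2π·53n) · (53n/e)^(53n). Hence
  (53n)! · e^(53n) / (53n)^(53n) ~ sqrt(2π·53n).
Dividing by n^(5/2): sqrt(2π·53n) / n^(5/2) = sqrt(2π·53) · n^((1−5)/2), so the expression behaves like sqrt(2π·53) · n^((1−5)/2) → 0.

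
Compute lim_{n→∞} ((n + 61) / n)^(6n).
lim = e^366

Rewrite as (1 + 61/n)^(6n). By the standard limit (1 + x/n)^n → e^x, we have (1 + 61/n)^n → e^61, and raising to the 6th power gives e^366.
More precisely, ln[(1 + 61/n)^(6n)] = 6n · ln(1 + 61/n) = 6n · (61/n + O(1/n^2)) = 366 + O(1/n) → 366.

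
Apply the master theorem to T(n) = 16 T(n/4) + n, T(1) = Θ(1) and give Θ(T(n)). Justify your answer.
T(n) = Θ(n^2)

Master theorem: compare f(n) = n to n^(log_4 16) where log_4 16 = 2. Since 1 < log_4 16, we have f(n) = O(n^(log_4 16 − ε)) for some ε > 0 — Case 1. Hence T(n) = Θ(n^(log_4 16)) = Θ(n^2).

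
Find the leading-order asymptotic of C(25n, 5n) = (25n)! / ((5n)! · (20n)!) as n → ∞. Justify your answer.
C(25n, 5n) ~ (3125/256)^(5n) · sqrt(5/(8π·5n))

Write N = 5n. Apply Stirling to each factorial:
  (5N)! ~ sqrt(2π·5N) · (5N/e)^(5N),
  N! ~ sqrt(2π N) · (N/e)^N,
  (4N)! ~ sqrt(2π·4N) · (4N/e)^(4N).
The exponential factors combine to (5N)^(5N) / (N^N · (4N)^(4N)) = 5^(5N)/4^(4N) = (5^5/4^4)^N = (3125/256)^N.
The square-root prefactors combine to sqrt(2π·5N) / (sqrt(2π N)·sqrt(2π·4N)) = sqrt(5 / (2π·4·N)) = sqrt(5/(8π·5n)).
Substituting N = 5n: C(25n, 5n) ~ (3125/256)^(5n) · sqrt(5/(8π·5n)).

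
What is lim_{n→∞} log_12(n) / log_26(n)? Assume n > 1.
lim = ln(26) / ln(12) = log_12(26)

Change of base: log_12(n) = ln n / ln 12 and log_26(n) = ln n / ln 26. The ratio is (ln n / ln 12) · (ln 26 / ln n) = ln 26 / ln 12, a constant independent of n. So the limit is ln 26 / ln 12 = log_12(26).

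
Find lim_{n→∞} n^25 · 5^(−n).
lim = 0

Exponentials with base > 1 dominate every fixed polynomial: for any fixed c, n^c / 5^n → 0 as n → ∞ (e.g. by the ratio test, or by writing 5^n = e^(n ln 5) and noting e^(n ln 5) / n^c → ∞). Hence n^25 · 5^(−n) = n^25 / 5^n → 0.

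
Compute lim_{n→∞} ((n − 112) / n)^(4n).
lim = e^(−448)

Rewrite as (1 − 112/n)^(4n). By the standard limit (1 + x/n)^n → e^x, we have (1 − 112/n)^n → e^(−112), and raising to the 4th power gives e^(−448).
More precisely, ln[(1 − 112/n)^(4n)] = 4n · ln(1 − 112/n) = 4n · (-112/n + O(1/n^2)) = -448 + O(1/n) → -448.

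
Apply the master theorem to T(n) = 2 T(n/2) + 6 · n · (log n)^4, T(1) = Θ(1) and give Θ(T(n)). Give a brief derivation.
T(n) = Θ(n · (log n)^5)

Here log_2 2 = 1 and f(n) = 6 · n · (log n)^4 = Θ(n^(log_2 2) · (log n)^4). This is the extended Case 2 of the master theorem (f matches the critical exponent up to log factors), giving T(n) = Θ(n^(log_2 2) · (log n)^(4+1)) = Θ(n · (log n)^5).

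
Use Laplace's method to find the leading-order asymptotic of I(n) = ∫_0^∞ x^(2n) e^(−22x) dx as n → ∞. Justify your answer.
I(n) ~ (sqrt(2π·2n) / 22) · (2n/(22e))^(2n)

Write the integrand as exp(2n ln x − 22x) and set f(x) = 2n ln x − 22x. Then f'(x) = 2n/x − 22 = 0 at x* = 2n/22, and f''(x*) = −2n/x*^2 = −22^2/(2n). Laplace's method (interior maximum) gives
  I(n) ~ e^(f(x*)) · sqrt(2π / |f''(x*)|)
        = exp(2n ln(2n/22) − 2n) · sqrt(2π · 2n / 22^2)
        = (2n/22)^(2n) e^(−2n) · sqrt(2π·2n) / 22
        = (sqrt(2π·2n) / 22) · (2n/(22e))^(2n).
This matches Γ(2n+1)/22^(2n+1) with Stirling applied to Γ.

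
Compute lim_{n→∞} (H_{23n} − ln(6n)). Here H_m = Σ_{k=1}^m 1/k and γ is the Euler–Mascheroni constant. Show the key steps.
lim = ln(23/6) + γ

By Euler-Maclaurin, H_m = ln m + γ + O(1/m). So
  H_{23n} − ln(6n) = ln(23n) + γ − ln(6n) + O(1/n)
                       = ln(23/6) + γ + O(1/n).
Hence the limit is ln(23/6) + γ.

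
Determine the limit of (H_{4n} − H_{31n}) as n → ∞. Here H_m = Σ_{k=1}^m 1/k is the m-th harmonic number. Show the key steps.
lim = ln(4/31)

Euler-Maclaurin gives H_m = ln m + γ + 1/(2m) + O(1/m^2). The γ and O(1/m) terms cancel in the difference:
  H_{4n} − H_{31n} = ln(4n) − ln(31n) + O(1/n) = ln(4/31) + O(1/n).
Hence the limit is ln(4/31).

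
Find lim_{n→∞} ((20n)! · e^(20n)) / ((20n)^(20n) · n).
lim = 0

Stirling: (20n)! ~ sqrt(2π·20n) · (20n/e)^(20n). Hence
  (20n)! · e^(20n) / (20n)^(20n) ~ sqrt(2π·20n).
Dividing by n: sqrt(2π·20n) / n = sqrt(2π·20) · n^((1−2)/2), so the expression behaves like sqrt(2π·20) · n^((1−2)/2) → 0.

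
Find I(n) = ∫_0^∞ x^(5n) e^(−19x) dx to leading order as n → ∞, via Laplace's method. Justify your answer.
I(n) ~ (sqrt(2π·5n) / 19) · (5n/(19e))^(5n)

Write the integrand as exp(5n ln x − 19x) and set f(x) = 5n ln x − 19x. Then f'(x) = 5n/x − 19 = 0 at x* = 5n/19, and f''(x*) = −5n/x*^2 = −19^2/(5n). Laplace's method (interior maximum) gives
  I(n) ~ e^(f(x*)) · sqrt(2π / |f''(x*)|)
        = exp(5n ln(5n/19) − 5n) · sqrt(2π · 5n / 19^2)
        = (5n/19)^(5n) e^(−5n) · sqrt(2π·5n) / 19
        = (sqrt(2π·5n) / 19) · (5n/(19e))^(5n).
This matches Γ(5n+1)/19^(5n+1) with Stirling applied to Γ.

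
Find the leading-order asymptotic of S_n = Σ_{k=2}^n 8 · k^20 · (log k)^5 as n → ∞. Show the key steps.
S_n ~ 8 · n^21 · (log n)^5 / 21

By integral comparison, S_n = ∫_1^n 8 · x^20 · (log x)^5 dx + O(n^20 · (log n)^5). For the integral, the leading term of ∫_1^n x^20 (log x)^5 dx is n^21/21 · (log n)^5 (by repeated integration by parts; each step lowers the log-exponent and produces a relatively O(1/log n) correction). Hence S_n ~ 8 · n^21 · (log n)^5 / 21.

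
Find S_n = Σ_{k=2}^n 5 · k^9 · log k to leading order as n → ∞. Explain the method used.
S_n ~ n^10 log n / 2 − n^10 / 20

By integral comparison, S_n = ∫_1^n 5 · x^9 · log x dx + O(n^9 · log n). For the integral, ∫ x^9 log x dx = n^10 log n / 10 − n^10/100 (integration by parts). Hence S_n ~ n^10 log n / 2 − n^10 / 20.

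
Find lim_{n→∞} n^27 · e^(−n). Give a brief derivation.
lim = 0

Exponentials with base > 1 dominate every fixed polynomial: for any fixed c, n^c / e^n → 0 as n → ∞ (e.g. by the ratio test, or since e^n grows faster than any power of n). Hence n^27 · e^(−n) = n^27 / e^n → 0.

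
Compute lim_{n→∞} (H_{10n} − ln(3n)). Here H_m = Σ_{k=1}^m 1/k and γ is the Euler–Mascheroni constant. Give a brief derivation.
lim = ln(10/3) + γ

By Euler-Maclaurin, H_m = ln m + γ + O(1/m). So
  H_{10n} − ln(3n) = ln(10n) + γ − ln(3n) + O(1/n)
                       = ln(10/3) + γ + O(1/n).
Hence the limit is ln(10/3) + γ.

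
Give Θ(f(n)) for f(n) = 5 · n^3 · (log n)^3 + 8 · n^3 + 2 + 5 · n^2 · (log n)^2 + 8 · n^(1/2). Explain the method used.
f(n) ∈ Θ(n^3 · (log n)^3)

Compare the terms by growth order. For large n, n^a · (log n)^b dominates n^a' · (log n)^b' iff a > a', or (a = a' and b > b'). Ranking the 5 terms shows the dominant one is 5 · n^3 · (log n)^3. Hence f(n) ∈ Θ(n^3 · (log n)^3).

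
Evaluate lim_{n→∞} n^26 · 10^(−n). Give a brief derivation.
lim = 0

Exponentials with base > 1 dominate every fixed polynomial: for any fixed c, n^c / 10^n → 0 as n → ∞ (e.g. by the ratio test, or by writing 10^n = e^(n ln 10) and noting e^(n ln 10) / n^c → ∞). Hence n^26 · 10^(−n) = n^26 / 10^n → 0.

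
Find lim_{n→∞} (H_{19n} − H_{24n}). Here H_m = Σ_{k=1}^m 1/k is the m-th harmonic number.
lim = ln(19/24)

Euler-Maclaurin gives H_m = ln m + γ + 1/(2m) + O(1/m^2). The γ and O(1/m) terms cancel in the difference:
  H_{19n} − H_{24n} = ln(19n) − ln(24n) + O(1/n) = ln(19/24) + O(1/n).
Hence the limit is ln(19/24).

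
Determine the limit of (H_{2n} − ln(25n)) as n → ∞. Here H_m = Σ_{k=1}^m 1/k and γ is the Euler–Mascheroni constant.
lim = ln(2/25) + γ

By Euler-Maclaurin, H_m = ln m + γ + O(1/m). So
  H_{2n} − ln(25n) = ln(2n) + γ − ln(25n) + O(1/n)
                       = ln(2/25) + γ + O(1/n).
Hence the limit is ln(2/25) + γ.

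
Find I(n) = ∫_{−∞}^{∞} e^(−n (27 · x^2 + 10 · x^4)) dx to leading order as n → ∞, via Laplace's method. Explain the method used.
I(n) ~ sqrt(π/(27n))

φ(x) = 27 · x^2 + 10 · x^4 has its unique global minimum at x* = 0 (since φ'(x) = 54x + 40x^3 = 0 only at x = 0 for real x with both coefficients positive, and φ → ∞ as |x| → ∞). At x* = 0, φ(0) = 0 and φ''(0) = 54. Laplace's method then gives
  I(n) ~ sqrt(2π / (n · φ''(0))) · e^(−n φ(0)) = sqrt(2π / (54n)) = sqrt(π/(27n)).
The 10 · x^4 term contributes only at subleading order (an O(1/n) relative correction).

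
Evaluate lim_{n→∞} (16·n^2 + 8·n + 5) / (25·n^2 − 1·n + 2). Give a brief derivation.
lim = 16/25

For large n the leading n^2 terms dominate both numerator and denominator. Dividing top and bottom by n^2, every other term tends to 0, leaving 16/25.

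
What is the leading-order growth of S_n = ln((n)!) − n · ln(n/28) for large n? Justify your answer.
S_n ~ n · (ln 28 − 1) + O(ln n)

Stirling: ln((n)!) = n ln(n) − n + O(ln n).
  S_n = n ln(n) − n − n ln(n/28) + O(ln n)
      = n ln(n) − n ln n + n ln 28 − n + O(ln n)
      = n ln 28 − n + O(ln n)
      = n (ln 28 − 1) + O(ln n).
Numerically ln(28) − 1 ≈ 2.3322.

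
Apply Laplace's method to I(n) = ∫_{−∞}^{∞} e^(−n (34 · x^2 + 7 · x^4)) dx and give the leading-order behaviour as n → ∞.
I(n) ~ sqrt(π/(34n))

φ(x) = 34 · x^2 + 7 · x^4 has its unique global minimum at x* = 0 (since φ'(x) = 68x + 28x^3 = 0 only at x = 0 for real x with both coefficients positive, and φ → ∞ as |x| → ∞). At x* = 0, φ(0) = 0 and φ''(0) = 68. Laplace's method then gives
  I(n) ~ sqrt(2π / (n · φ''(0))) · e^(−n φ(0)) = sqrt(2π / (68n)) = sqrt(π/(34n)).
The 7 · x^4 term contributes only at subleading order (an O(1/n) relative correction).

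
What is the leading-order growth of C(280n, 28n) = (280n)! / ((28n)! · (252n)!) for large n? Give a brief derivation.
C(280n, 28n) ~ (10000000000/387420489)^(28n) · sqrt(5/(9π·28n))

Write N = 28n. Apply Stirling to each factorial:
  (10N)! ~ sqrt(2π·10N) · (10N/e)^(10N),
  N! ~ sqrt(2π N) · (N/e)^N,
  (9N)! ~ sqrt(2π·9N) · (9N/e)^(9N).
The exponential factors combine to (10N)^(10N) / (N^N · (9N)^(9N)) = 10^(10N)/9^(9N) = (10^10/9^9)^N = (10000000000/387420489)^N.
The square-root prefactors combine to sqrt(2π·10N) / (sqrt(2π N)·sqrt(2π·9N)) = sqrt(10 / (2π·9·N)) = sqrt(5/(9π·28n)).
Substituting N = 28n: C(280n, 28n) ~ (10000000000/387420489)^(28n) · sqrt(5/(9π·28n)).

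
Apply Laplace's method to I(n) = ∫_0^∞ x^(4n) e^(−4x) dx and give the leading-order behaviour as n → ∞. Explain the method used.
I(n) ~ (sqrt(2π·4n) / 4) · (4n/(4e))^(4n)

Write the integrand as exp(4n ln x − 4x) and set f(x) = 4n ln x − 4x. Then f'(x) = 4n/x − 4 = 0 at x* = 4n/4, and f''(x*) = −4n/x*^2 = −4^2/(4n). Laplace's method (interior maximum) gives
  I(n) ~ e^(f(x*)) · sqrt(2π / |f''(x*)|)
        = exp(4n ln(4n/4) − 4n) · sqrt(2π · 4n / 4^2)
        = (4n/4)^(4n) e^(−4n) · sqrt(2π·4n) / 4
        = (sqrt(2π·4n) / 4) · (4n/(4e))^(4n).
This matches Γ(4n+1)/4^(4n+1) with Stirling applied to Γ.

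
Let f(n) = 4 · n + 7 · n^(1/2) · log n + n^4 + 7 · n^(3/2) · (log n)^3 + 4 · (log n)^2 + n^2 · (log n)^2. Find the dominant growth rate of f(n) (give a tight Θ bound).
f(n) ∈ Θ(n^4)

Compare the terms by growth order. For large n, n^a · (log n)^b dominates n^a' · (log n)^b' iff a > a', or (a = a' and b > b'). Ranking the 6 terms shows the dominant one is n^4. Hence f(n) ∈ Θ(n^4).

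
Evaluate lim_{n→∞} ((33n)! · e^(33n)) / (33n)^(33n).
lim = ∞

Stirling: (33n)! ~ sqrt(2π·33n) · (33n/e)^(33n). Hence
  (33n)! · e^(33n) / (33n)^(33n) ~ sqrt(2π·33n) = sqrt(2π·33) · sqrt(n) → ∞.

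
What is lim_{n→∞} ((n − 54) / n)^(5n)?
lim = e^(−270)

Rewrite as (1 − 54/n)^(5n). By the standard limit (1 + x/n)^n → e^x, we have (1 − 54/n)^n → e^(−54), and raising to the 5th power gives e^(−270).
More precisely, ln[(1 − 54/n)^(5n)] = 5n · ln(1 − 54/n) = 5n · (-54/n + O(1/n^2)) = -270 + O(1/n) → -270.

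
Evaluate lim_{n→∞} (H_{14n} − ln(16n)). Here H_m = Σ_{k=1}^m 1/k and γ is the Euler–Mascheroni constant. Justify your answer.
lim = ln(7/8) + γ

By Euler-Maclaurin, H_m = ln m + γ + O(1/m). So
  H_{14n} − ln(16n) = ln(14n) + γ − ln(16n) + O(1/n)
                       = ln(14/16) + γ + O(1/n).
Hence the limit is ln(14/16) + γ (= ln(7/8)).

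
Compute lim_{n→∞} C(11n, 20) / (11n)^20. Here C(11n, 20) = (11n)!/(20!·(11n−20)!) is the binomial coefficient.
lim = 1/20! = 1/2432902008176640000

With N = 11n → ∞: C(N, 20) / N^20 = [N(N−1)…(N−19)] / (20! · N^20) = (1/20!) · 1 · (1 − 1/(11n)) · … · (1 − 19/(11n)). Each factor → 1 as N → ∞, so the limit is 1/20! = 1/2432902008176640000.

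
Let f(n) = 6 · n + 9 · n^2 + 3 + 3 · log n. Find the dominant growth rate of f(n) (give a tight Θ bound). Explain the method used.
f(n) ∈ Θ(n^2)

Compare the terms by growth order. For large n, n^a · (log n)^b dominates n^a' · (log n)^b' iff a > a', or (a = a' and b > b'). Ranking the 4 terms shows the dominant one is 9 · n^2. Hence f(n) ∈ Θ(n^2).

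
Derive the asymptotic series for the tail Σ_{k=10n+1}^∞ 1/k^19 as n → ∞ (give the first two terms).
Σ_{k>10n} 1/k^19 = 1/(18 · (10n)^18) − 1/(2 · (10n)^19) + O(1/(10n)^20)

Compare to the integral: ∫_{10n}^∞ x^(−19) dx = [−x^(−18)/18]_{10n}^∞ = 1/((19−1)·(10n)^18). The Euler-Maclaurin correction adds −f(10n)/2 = −1/(2·(10n)^19). Euler-Maclaurin then gives
  Σ_{k>10n} 1/k^19 = ∫_{10n}^∞ dx/x^19 − 1/(2·(10n)^19) + O(1/(10n)^20).
(Equivalently this is ζ(19) − Σ_{k≤10n} 1/k^19.)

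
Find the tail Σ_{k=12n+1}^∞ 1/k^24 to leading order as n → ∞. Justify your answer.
Σ_{k>12n} 1/k^24 ~ 1/(23 · (12n)^23)

Compare to the integral: ∫_{12n}^∞ x^(−24) dx = [−x^(−23)/23]_{12n}^∞ = 1/((24−1)·(12n)^23). Euler-Maclaurin then gives
  Σ_{k>12n} 1/k^24 = ∫_{12n}^∞ dx/x^24 − 1/(2·(12n)^24) + O(1/(12n)^25).
(Equivalently this is ζ(24) − Σ_{k≤12n} 1/k^24.)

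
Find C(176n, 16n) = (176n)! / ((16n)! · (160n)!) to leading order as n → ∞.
C(176n, 16n) ~ (285311670611/10000000000)^(16n) · sqrt(11/(20π·16n))

Write N = 16n. Apply Stirling to each factorial:
  (11N)! ~ sqrt(2π·11N) · (11N/e)^(11N),
  N! ~ sqrt(2π N) · (N/e)^N,
  (10N)! ~ sqrt(2π·10N) · (10N/e)^(10N).
The exponential factors combine to (11N)^(11N) / (N^N · (10N)^(10N)) = 11^(11N)/10^(10N) = (11^11/10^10)^N = (285311670611/10000000000)^N.
The square-root prefactors combine to sqrt(2π·11N) / (sqrt(2π N)·sqrt(2π·10N)) = sqrt(11 / (2π·10·N)) = sqrt(11/(20π·16n)).
Substituting N = 16n: C(176n, 16n) ~ (285311670611/10000000000)^(16n) · sqrt(11/(20π·16n)).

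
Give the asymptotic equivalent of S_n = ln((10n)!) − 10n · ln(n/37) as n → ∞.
S_n ~ 10n · (ln 370 − 1) + O(ln n)

Stirling: ln((10n)!) = 10n ln(10n) − 10n + O(ln n).
  S_n = 10n ln(10n) − 10n − 10n ln(n/37) + O(ln n)
      = 10n ln(10n) − 10n ln n + 10n ln 37 − 10n + O(ln n)
      = 10n ln 10 + 10n ln 37 − 10n + O(ln n)
      = 10n (ln 370 − 1) + O(ln n).
Numerically ln(370) − 1 ≈ 4.9135.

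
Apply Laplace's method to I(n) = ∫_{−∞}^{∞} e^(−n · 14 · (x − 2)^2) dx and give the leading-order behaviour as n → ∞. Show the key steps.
I(n) = sqrt(π/(14n))

Here φ(x) = 14 · (x − 2)^2 has its unique minimum at x* = 2 with φ(x*) = 0 and φ''(x*) = 28. Laplace's method gives
  I(n) ~ e^(−n φ(x*)) · sqrt(2π / (n · φ''(x*))) = sqrt(2π / (28n)) = sqrt(π/(14n)).
This is exact: substituting u = (x − 2)·sqrt(14n) gives I(n) = (1/sqrt(14n)) ∫_{−∞}^{∞} e^(−u^2) du = sqrt(π/(14n)).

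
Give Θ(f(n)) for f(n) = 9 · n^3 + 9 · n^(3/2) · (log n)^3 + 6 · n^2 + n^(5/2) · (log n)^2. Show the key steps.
f(n) ∈ Θ(n^3)

Compare the terms by growth order. For large n, n^a · (log n)^b dominates n^a' · (log n)^b' iff a > a', or (a = a' and b > b'). Ranking the 4 terms shows the dominant one is 9 · n^3. Hence f(n) ∈ Θ(n^3).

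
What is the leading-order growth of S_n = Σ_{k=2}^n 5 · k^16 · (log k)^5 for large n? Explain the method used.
S_n ~ 5 · n^17 · (log n)^5 / 17

By integral comparison, S_n = ∫_1^n 5 · x^16 · (log x)^5 dx + O(n^16 · (log n)^5). For the integral, the leading term of ∫_1^n x^16 (log x)^5 dx is n^17/17 · (log n)^5 (by repeated integration by parts; each step lowers the log-exponent and produces a relatively O(1/log n) correction). Hence S_n ~ 5 · n^17 · (log n)^5 / 17.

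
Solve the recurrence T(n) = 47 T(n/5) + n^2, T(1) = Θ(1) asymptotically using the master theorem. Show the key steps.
T(n) = Θ(n^(log_5 47))

Master theorem: compare f(n) = n^2 to n^(log_5 47) where log_5 47 ≈ 2.392. Since 2 < log_5 47, we have f(n) = O(n^(log_5 47 − ε)) for some ε > 0 — Case 1. Hence T(n) = Θ(n^(log_5 47)).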